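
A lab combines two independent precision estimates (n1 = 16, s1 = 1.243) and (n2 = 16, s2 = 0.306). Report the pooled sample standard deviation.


s_p = sqrt(((n1-1)*s1^2 + (n2-1)*s2^2) / (n1+n2-2))
numerator = (16-1)*1.243^2 + (16-1)*0.306^2 = 23.175735 + 1.40454 = 24.580275
denominator = 16 + 16 - 2 = 30
s_p^2 = 24.580275 / 30 = 0.8193425
s_p = sqrt(0.8193425) = 0.9052

0.9052


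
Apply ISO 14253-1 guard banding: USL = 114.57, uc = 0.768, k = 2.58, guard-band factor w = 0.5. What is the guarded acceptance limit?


U = k * uc = 2.58 * 0.768 = 1.98144
guard band g = w * U = 0.5 * 1.98144 = 0.99072
AL = USL - g = 114.57 - 0.99072
AL = 113.5793

113.5793


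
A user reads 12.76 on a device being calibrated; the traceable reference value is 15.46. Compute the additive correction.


Correction = standard - reading
= 15.46 - 12.76
= 2.7000

2.7000


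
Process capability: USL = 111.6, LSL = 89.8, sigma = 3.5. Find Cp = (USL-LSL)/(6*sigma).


Cp = (USL - LSL) / (6 * sigma)
= (111.6 - 89.8) / (6 * 3.5)
= 21.8000 / 21.0000
= 1.0381

1.0381


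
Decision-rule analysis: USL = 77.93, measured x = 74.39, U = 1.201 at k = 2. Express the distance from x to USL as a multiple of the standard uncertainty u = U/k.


u = U / k = 1.201 / 2 = 0.6005
margin = |USL - x| = |77.93 - 74.39| = 3.54
z = margin / u = 3.54 / 0.6005
z = 5.8951

5.8951


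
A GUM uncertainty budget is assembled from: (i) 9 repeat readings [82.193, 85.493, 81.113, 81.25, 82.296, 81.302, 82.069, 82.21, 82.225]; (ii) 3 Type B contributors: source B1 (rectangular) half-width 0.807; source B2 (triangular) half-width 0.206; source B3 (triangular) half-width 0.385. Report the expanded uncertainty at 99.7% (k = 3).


mean = (82.193 + 85.493 + 81.113 + 81.25 + 82.296 + 81.302 + 82.069 + 82.21 + 82.225) / 9 = 82.239
s = sqrt(sum((x - mean)^2)/(n-1)) = 1.3109054
u_A = s / sqrt(n) = 1.3109054 / sqrt(9) = 0.43696847
u_B1 = 0.807 / sqrt(3) = 0.46592167
u_B2 = 0.206 / sqrt(6) = 0.084099148
u_B3 = 0.385 / sqrt(6) = 0.15717559
uc = sqrt(0.43696847^2 + 0.46592167^2 + 0.084099148^2 + 0.15717559^2) = 0.66317515
U = k * uc = 3 * 0.66317515
U = 1.9895

1.9895


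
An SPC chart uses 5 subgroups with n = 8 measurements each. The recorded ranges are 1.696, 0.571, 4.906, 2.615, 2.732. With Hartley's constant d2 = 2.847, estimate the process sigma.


R_bar = (1.696 + 0.571 + 4.906 + 2.615 + 2.732) / 5
R_bar = 12.52 / 5 = 2.504
sigma_hat = R_bar / d2 = 2.504 / 2.847 = 0.8795

0.8795


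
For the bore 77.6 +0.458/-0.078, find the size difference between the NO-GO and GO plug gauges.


GO = nominal - lower_tol (smallest hole = maximum material condition)
GO = 77.6 - 0.078 = 77.522
NO-GO = nominal + upper_tol (largest hole = least material condition)
NO-GO = 77.6 + 0.458 = 78.058
spread = NO-GO - GO = 78.058 - 77.522 = 0.5360

0.5360


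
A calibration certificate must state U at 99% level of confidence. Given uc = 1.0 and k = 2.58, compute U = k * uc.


U = k * uc
U = 2.58 * 1.0
U = 2.5800

2.5800


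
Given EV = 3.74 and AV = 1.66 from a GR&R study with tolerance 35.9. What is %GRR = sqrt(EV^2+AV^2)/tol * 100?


GRR = sqrt(EV^2 + AV^2) = sqrt(3.74^2 + 1.66^2) = 4.0918455
%GRR = GRR / tol * 100 = 4.0918455 / 35.9 * 100
%GRR = 11.3979

11.3979


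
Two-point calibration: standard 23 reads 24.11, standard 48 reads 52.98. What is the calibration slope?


slope = (y2 - y1) / (x2 - x1)
= (52.98 - 24.11) / (48 - 23)
= 28.8700 / 25
= 1.1548

1.1548


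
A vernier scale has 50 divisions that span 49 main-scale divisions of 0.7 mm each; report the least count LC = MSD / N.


LC = MSD / n_div
= 0.7 / 50
= 0.0140

0.0140


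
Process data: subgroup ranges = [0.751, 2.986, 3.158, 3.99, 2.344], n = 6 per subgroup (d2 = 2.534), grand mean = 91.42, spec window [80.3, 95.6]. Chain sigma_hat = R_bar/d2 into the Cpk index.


R_bar = (0.751 + 2.986 + 3.158 + 3.99 + 2.344) / 5 = 2.6458
sigma = R_bar / d2 = 2.6458 / 2.534 = 1.04412
Cp = (USL - LSL)/(6*sigma) = (95.6 - 80.3)/(6*1.04412) = 2.4422
Cpu = (95.6 - 91.42)/(3*1.04412) = 1.3345
Cpl = (91.42 - 80.3)/(3*1.04412) = 3.5500
Cpk = min(Cpu, Cpl) = 1.3345

1.3345


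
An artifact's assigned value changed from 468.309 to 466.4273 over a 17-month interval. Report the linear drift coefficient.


rate = (v2 - v1) / months
= (466.4273 - 468.309) / 17
= -1.8817 / 17
= -0.1107

-0.1107


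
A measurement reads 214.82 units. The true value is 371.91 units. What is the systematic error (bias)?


Systematic error = measured - true
= 214.82 - 371.91
= -157.0900

-157.0900


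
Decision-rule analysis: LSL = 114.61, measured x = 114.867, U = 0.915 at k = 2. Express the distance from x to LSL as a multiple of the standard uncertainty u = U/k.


u = U / k = 0.915 / 2 = 0.4575
margin = |LSL - x| = |114.61 - 114.867| = 0.257
z = margin / u = 0.257 / 0.4575
z = 0.5617

0.5617


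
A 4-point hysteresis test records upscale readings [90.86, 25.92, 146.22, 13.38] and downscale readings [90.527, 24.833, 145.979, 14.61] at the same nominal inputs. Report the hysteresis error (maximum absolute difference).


|90.86 - 90.527| = 0.3330
|25.92 - 24.833| = 1.0870
|146.22 - 145.979| = 0.2410
|13.38 - 14.61| = 1.2300
hysteresis = max(diffs) = 1.2300

1.2300


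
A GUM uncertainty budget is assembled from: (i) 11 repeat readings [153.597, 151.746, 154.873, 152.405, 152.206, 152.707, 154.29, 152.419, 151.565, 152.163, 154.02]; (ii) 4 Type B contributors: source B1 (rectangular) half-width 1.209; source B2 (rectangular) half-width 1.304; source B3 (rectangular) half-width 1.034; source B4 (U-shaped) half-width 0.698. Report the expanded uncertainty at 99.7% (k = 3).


mean = (153.597 + 151.746 + 154.873 + 152.405 + 152.206 + 152.707 + 154.29 + 152.419 + 151.565 + 152.163 + 154.02) / 11 = 152.9082727
s = sqrt(sum((x - mean)^2)/(n-1)) = 1.1052903
u_A = s / sqrt(n) = 1.1052903 / sqrt(11) = 0.33325756
u_B1 = 1.209 / sqrt(3) = 0.69801648
u_B2 = 1.304 / sqrt(3) = 0.75286475
u_B3 = 1.034 / sqrt(3) = 0.59698018
u_B4 = 0.698 / sqrt(2) = 0.49356053
uc = sqrt(0.33325756^2 + 0.69801648^2 + 0.75286475^2 + 0.59698018^2 + 0.49356053^2) = 1.3285632
U = k * uc = 3 * 1.3285632
U = 3.9857

3.9857


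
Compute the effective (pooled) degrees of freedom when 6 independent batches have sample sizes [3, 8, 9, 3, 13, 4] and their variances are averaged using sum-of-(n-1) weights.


nu = sum_i (n_i - 1)
nu = ((3 - 1) + (8 - 1) + (9 - 1) + (3 - 1) + (13 - 1) + (4 - 1))
nu = 2 + 7 + 8 + 2 + 12 + 3
nu = 34

34


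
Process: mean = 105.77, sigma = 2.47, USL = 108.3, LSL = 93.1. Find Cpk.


Cpu = (USL - mean) / (3*sigma) = (108.3 - 105.77) / (3*2.47) = 0.3414
Cpl = (mean - LSL) / (3*sigma) = (105.77 - 93.1) / (3*2.47) = 1.7099
Cpk = min(Cpu, Cpl) = 0.3414

0.3414


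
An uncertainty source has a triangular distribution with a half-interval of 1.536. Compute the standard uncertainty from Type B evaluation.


u_B = half_width / sqrt(6)
u_B = 1.536 / 2.4494897
u_B = 0.6271

0.6271


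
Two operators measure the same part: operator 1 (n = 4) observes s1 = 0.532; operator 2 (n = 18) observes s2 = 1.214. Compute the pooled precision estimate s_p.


s_p = sqrt(((n1-1)*s1^2 + (n2-1)*s2^2) / (n1+n2-2))
numerator = (4-1)*0.532^2 + (18-1)*1.214^2 = 0.849072 + 25.054532 = 25.903604
denominator = 4 + 18 - 2 = 20
s_p^2 = 25.903604 / 20 = 1.2951802
s_p = sqrt(1.2951802) = 1.1381

1.1381


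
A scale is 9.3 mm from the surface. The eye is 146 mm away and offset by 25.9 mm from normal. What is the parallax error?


error = h * offset / d
= 9.3 * 25.9 / 146
= 1.6498

1.6498


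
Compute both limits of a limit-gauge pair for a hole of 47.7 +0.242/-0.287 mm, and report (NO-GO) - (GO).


GO = nominal - lower_tol (smallest hole = maximum material condition)
GO = 47.7 - 0.287 = 47.413
NO-GO = nominal + upper_tol (largest hole = least material condition)
NO-GO = 47.7 + 0.242 = 47.942
spread = NO-GO - GO = 47.942 - 47.413 = 0.5290

0.5290


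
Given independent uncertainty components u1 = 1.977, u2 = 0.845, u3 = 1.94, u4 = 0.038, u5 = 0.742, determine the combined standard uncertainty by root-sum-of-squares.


uc = sqrt(1.977^2 + 0.845^2 + 1.94^2 + 0.038^2 + 0.742^2)
uc = sqrt(8.938162)
uc = 2.9897

2.9897


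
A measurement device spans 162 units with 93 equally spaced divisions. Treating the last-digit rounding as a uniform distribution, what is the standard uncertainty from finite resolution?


resolution = range / divisions
resolution = 162 / 93 = 1.7419355
u_res = resolution / (2*sqrt(3))
u_res = 1.7419355 / 3.4641016
u_res = 0.5029

0.5029


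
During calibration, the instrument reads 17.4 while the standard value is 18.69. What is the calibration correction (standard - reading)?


Correction = standard - reading
= 18.69 - 17.4
= 1.2900

1.2900


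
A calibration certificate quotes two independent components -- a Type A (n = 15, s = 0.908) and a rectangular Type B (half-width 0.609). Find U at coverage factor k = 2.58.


u_A = s / sqrt(n) = 0.908 / sqrt(15) = 0.23444459
u_B = half_width / sqrt(3) = 0.609 / sqrt(3) = 0.35160631
uc = sqrt(u_A^2 + u_B^2) = sqrt(0.23444459^2 + 0.35160631^2) = 0.4226006
U = k * uc = 2.58 * 0.4226006
U = 1.0903

1.0903


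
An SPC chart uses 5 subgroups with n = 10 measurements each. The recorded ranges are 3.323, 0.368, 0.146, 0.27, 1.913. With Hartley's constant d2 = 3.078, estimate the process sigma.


R_bar = (3.323 + 0.368 + 0.146 + 0.27 + 1.913) / 5
R_bar = 6.02 / 5 = 1.204
sigma_hat = R_bar / d2 = 1.204 / 3.078 = 0.3912

0.3912


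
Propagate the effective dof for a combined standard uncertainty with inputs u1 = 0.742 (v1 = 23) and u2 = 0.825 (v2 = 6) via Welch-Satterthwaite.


uc = sqrt(u1^2 + u2^2) = sqrt(0.742^2 + 0.825^2) = 1.1095896
v_eff = uc^4 / (u1^4/v1 + u2^4/v2)
= 1.1095896^4 / (0.742^4/23 + 0.825^4/6)
= 1.5158266 / 0.09038756
v_eff = 16.7703

16.7703


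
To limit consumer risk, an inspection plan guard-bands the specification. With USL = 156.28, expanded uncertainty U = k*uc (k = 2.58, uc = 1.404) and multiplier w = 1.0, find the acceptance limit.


U = k * uc = 2.58 * 1.404 = 3.62232
guard band g = w * U = 1.0 * 3.62232 = 3.62232
AL = USL - g = 156.28 - 3.62232
AL = 152.6577

152.6577


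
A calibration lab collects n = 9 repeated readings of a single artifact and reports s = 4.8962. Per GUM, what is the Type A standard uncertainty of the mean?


u_A = s / sqrt(n)
u_A = 4.8962 / sqrt(9)
u_A = 4.8962 / 3
u_A = 1.6321

1.6321


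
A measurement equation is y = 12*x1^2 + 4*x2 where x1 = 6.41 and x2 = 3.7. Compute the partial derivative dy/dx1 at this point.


y = 12*x1^2 + 4*x2
dy/dx1 = 2*12*x1
Evaluate at x1 = 6.41: c1 = 24 * 6.41
c1 = 153.8400

153.8400


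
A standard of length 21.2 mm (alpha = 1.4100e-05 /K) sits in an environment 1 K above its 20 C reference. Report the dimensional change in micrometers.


dL = L * alpha * dT
= 21.2 * 1.4100e-05 * 1
= 2.9890000e-04 mm
dL_um = 2.9890000e-04 * 1000 = 0.2989 um

0.2989


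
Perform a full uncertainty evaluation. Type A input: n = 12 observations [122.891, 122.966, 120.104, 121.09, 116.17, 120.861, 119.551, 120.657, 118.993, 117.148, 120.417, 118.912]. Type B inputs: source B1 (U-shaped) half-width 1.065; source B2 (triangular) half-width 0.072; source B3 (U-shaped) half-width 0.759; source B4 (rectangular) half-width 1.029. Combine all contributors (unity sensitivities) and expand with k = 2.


mean = (122.891 + 122.966 + 120.104 + 121.09 + 116.17 + 120.861 + 119.551 + 120.657 + 118.993 + 117.148 + 120.417 + 118.912) / 12 = 119.98
s = sqrt(sum((x - mean)^2)/(n-1)) = 2.0203107
u_A = s / sqrt(n) = 2.0203107 / sqrt(12) = 0.58321346
u_B1 = 1.065 / sqrt(2) = 0.75306872
u_B2 = 0.072 / sqrt(6) = 0.029393877
u_B3 = 0.759 / sqrt(2) = 0.53669405
u_B4 = 1.029 / sqrt(3) = 0.59409343
uc = sqrt(0.58321346^2 + 0.75306872^2 + 0.029393877^2 + 0.53669405^2 + 0.59409343^2) = 1.2446292
U = k * uc = 2 * 1.2446292
U = 2.4893

2.4893


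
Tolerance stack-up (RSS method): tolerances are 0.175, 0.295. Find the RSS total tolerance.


RSS = sqrt(0.175^2 + 0.295^2)
= sqrt(0.11765)
= 0.3430

0.3430


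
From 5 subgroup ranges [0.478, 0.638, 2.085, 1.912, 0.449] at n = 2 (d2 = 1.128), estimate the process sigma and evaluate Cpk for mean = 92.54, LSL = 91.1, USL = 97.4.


R_bar = (0.478 + 0.638 + 2.085 + 1.912 + 0.449) / 5 = 1.1124
sigma = R_bar / d2 = 1.1124 / 1.128 = 0.98617021
Cp = (USL - LSL)/(6*sigma) = (97.4 - 91.1)/(6*0.98617021) = 1.0647
Cpu = (97.4 - 92.54)/(3*0.98617021) = 1.6427
Cpl = (92.54 - 91.1)/(3*0.98617021) = 0.4867
Cpk = min(Cpu, Cpl) = 0.4867

0.4867


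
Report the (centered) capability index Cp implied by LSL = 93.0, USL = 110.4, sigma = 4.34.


Cp = (USL - LSL) / (6 * sigma)
= (110.4 - 93.0) / (6 * 4.34)
= 17.4000 / 26.0400
= 0.6682

0.6682


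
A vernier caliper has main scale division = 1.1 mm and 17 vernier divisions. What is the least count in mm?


LC = MSD / n_div
= 1.1 / 17
= 0.0647

0.0647


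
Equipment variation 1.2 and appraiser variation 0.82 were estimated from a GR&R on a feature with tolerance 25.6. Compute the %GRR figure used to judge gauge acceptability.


GRR = sqrt(EV^2 + AV^2) = sqrt(1.2^2 + 0.82^2) = 1.4534098
%GRR = GRR / tol * 100 = 1.4534098 / 25.6 * 100
%GRR = 5.6774

5.6774


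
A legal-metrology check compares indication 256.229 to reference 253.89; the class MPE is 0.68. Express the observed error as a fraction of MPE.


e = indication - reference = 256.229 - 253.89 = 2.3390
|e| = 2.3390
ratio = |e| / MPE = 2.3390 / 0.68
ratio = 3.4397

3.4397


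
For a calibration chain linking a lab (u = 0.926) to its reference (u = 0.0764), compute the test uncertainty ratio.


TUR = u_lab / u_ref
= 0.926 / 0.0764
= 12.1204

12.1204


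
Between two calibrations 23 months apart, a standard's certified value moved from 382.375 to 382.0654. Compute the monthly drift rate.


rate = (v2 - v1) / months
= (382.0654 - 382.375) / 23
= -0.3096 / 23
= -0.0135

-0.0135


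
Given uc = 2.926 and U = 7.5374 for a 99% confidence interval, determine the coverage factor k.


k = U / uc
k = 7.5374 / 2.926
k = 2.576

2.576


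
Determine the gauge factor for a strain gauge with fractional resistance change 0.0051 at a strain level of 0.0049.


GF = (dR/R) / epsilon
= 0.0051 / 0.0049
= 1.0408

1.0408


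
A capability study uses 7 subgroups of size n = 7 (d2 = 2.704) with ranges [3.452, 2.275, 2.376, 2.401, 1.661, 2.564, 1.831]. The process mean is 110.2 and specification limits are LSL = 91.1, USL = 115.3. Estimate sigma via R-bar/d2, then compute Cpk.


R_bar = (3.452 + 2.275 + 2.376 + 2.401 + 1.661 + 2.564 + 1.831) / 7 = 2.3657143
sigma = R_bar / d2 = 2.3657143 / 2.704 = 0.87489434
Cp = (USL - LSL)/(6*sigma) = (115.3 - 91.1)/(6*0.87489434) = 4.6101
Cpu = (115.3 - 110.2)/(3*0.87489434) = 1.9431
Cpl = (110.2 - 91.1)/(3*0.87489434) = 7.2771
Cpk = min(Cpu, Cpl) = 1.9431

1.9431


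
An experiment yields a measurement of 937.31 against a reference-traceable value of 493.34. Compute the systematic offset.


Systematic error = measured - true
= 937.31 - 493.34
= 443.9700

443.9700


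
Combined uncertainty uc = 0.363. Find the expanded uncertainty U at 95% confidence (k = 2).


U = k * uc
U = 2 * 0.363
U = 0.7260

0.7260


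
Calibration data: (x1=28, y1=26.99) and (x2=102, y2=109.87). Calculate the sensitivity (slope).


slope = (y2 - y1) / (x2 - x1)
= (109.87 - 26.99) / (102 - 28)
= 82.8800 / 74
= 1.1200

1.1200


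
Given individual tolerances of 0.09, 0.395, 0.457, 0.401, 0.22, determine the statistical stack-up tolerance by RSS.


RSS = sqrt(0.09^2 + 0.395^2 + 0.457^2 + 0.401^2 + 0.22^2)
= sqrt(0.582175)
= 0.7630

0.7630


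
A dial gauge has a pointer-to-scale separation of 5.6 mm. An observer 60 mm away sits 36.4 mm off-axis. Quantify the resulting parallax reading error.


error = h * offset / d
= 5.6 * 36.4 / 60
= 3.3973

3.3973


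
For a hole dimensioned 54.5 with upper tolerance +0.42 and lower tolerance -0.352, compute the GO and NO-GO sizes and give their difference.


GO = nominal - lower_tol (smallest hole = maximum material condition)
GO = 54.5 - 0.352 = 54.148
NO-GO = nominal + upper_tol (largest hole = least material condition)
NO-GO = 54.5 + 0.42 = 54.92
spread = NO-GO - GO = 54.92 - 54.148 = 0.7720

0.7720


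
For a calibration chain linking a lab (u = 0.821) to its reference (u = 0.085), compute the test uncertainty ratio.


TUR = u_lab / u_ref
= 0.821 / 0.085
= 9.6588

9.6588


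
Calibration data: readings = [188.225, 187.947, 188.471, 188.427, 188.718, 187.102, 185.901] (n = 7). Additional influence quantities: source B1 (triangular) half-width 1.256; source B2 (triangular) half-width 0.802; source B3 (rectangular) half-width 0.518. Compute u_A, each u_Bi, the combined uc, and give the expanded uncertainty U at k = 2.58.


mean = (188.225 + 187.947 + 188.471 + 188.427 + 188.718 + 187.102 + 185.901) / 7 = 187.8272857
s = sqrt(sum((x - mean)^2)/(n-1)) = 0.99804153
u_A = s / sqrt(n) = 0.99804153 / sqrt(7) = 0.37722424
u_B1 = 1.256 / sqrt(6) = 0.51275985
u_B2 = 0.802 / sqrt(6) = 0.32741513
u_B3 = 0.518 / sqrt(3) = 0.29906744
uc = sqrt(0.37722424^2 + 0.51275985^2 + 0.32741513^2 + 0.29906744^2) = 0.77579816
U = k * uc = 2.58 * 0.77579816
U = 2.0016

2.0016


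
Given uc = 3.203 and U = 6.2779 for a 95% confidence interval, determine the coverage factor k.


k = U / uc
k = 6.2779 / 3.203
k = 1.96

1.96


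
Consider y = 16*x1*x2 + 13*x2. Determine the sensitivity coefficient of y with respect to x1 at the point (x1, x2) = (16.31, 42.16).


y = 16*x1*x2 + 13*x2
dy/dx1 = 16*x2
Evaluate at x2 = 42.16: c1 = 16 * 42.16
c1 = 674.5600

674.5600


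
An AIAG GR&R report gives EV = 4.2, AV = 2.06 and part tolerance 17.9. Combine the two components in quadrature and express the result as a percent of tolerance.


GRR = sqrt(EV^2 + AV^2) = sqrt(4.2^2 + 2.06^2) = 4.677991
%GRR = GRR / tol * 100 = 4.677991 / 17.9 * 100
%GRR = 26.1340

26.1340


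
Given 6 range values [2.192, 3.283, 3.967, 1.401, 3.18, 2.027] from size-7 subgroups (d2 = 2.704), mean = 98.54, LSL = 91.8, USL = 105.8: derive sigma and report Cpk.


R_bar = (2.192 + 3.283 + 3.967 + 1.401 + 3.18 + 2.027) / 6 = 2.675
sigma = R_bar / d2 = 2.675 / 2.704 = 0.98927515
Cp = (USL - LSL)/(6*sigma) = (105.8 - 91.8)/(6*0.98927515) = 2.3586
Cpu = (105.8 - 98.54)/(3*0.98927515) = 2.4462
Cpl = (98.54 - 91.8)/(3*0.98927515) = 2.2710
Cpk = min(Cpu, Cpl) = 2.2710

2.2710


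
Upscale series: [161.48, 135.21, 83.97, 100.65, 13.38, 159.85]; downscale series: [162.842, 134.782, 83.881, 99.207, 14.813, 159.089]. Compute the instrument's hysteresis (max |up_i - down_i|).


|161.48 - 162.842| = 1.3620
|135.21 - 134.782| = 0.4280
|83.97 - 83.881| = 0.0890
|100.65 - 99.207| = 1.4430
|13.38 - 14.813| = 1.4330
|159.85 - 159.089| = 0.7610
hysteresis = max(diffs) = 1.4430

1.4430


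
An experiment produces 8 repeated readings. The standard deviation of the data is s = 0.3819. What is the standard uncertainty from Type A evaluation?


u_A = s / sqrt(n)
u_A = 0.3819 / sqrt(8)
u_A = 0.3819 / 2.8284271
u_A = 0.1350

0.1350


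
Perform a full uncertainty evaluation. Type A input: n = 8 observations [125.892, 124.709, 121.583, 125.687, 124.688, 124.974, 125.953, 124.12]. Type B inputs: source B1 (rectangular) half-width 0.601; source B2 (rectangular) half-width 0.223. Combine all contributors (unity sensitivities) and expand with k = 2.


mean = (125.892 + 124.709 + 121.583 + 125.687 + 124.688 + 124.974 + 125.953 + 124.12) / 8 = 124.70075
s = sqrt(sum((x - mean)^2)/(n-1)) = 1.4188742
u_A = s / sqrt(n) = 1.4188742 / sqrt(8) = 0.50164778
u_B1 = 0.601 / sqrt(3) = 0.34698751
u_B2 = 0.223 / sqrt(3) = 0.12874911
uc = sqrt(0.50164778^2 + 0.34698751^2 + 0.12874911^2) = 0.62339968
U = k * uc = 2 * 0.62339968
U = 1.2468

1.2468


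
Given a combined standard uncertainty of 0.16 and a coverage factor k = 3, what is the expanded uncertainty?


U = k * uc
U = 3 * 0.16
U = 0.4800

0.4800


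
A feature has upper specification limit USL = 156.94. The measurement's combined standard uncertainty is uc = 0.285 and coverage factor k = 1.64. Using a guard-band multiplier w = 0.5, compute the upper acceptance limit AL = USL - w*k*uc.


U = k * uc = 1.64 * 0.285 = 0.4674
guard band g = w * U = 0.5 * 0.4674 = 0.2337
AL = USL - g = 156.94 - 0.2337
AL = 156.7063

156.7063


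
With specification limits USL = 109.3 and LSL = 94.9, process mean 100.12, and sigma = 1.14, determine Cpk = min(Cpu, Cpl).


Cpu = (USL - mean) / (3*sigma) = (109.3 - 100.12) / (3*1.14) = 2.6842
Cpl = (mean - LSL) / (3*sigma) = (100.12 - 94.9) / (3*1.14) = 1.5263
Cpk = min(Cpu, Cpl) = 1.5263

1.5263


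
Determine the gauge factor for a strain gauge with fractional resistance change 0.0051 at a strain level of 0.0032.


GF = (dR/R) / epsilon
= 0.0051 / 0.0032
= 1.5938

1.5938


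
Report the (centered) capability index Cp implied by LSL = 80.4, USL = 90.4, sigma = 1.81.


Cp = (USL - LSL) / (6 * sigma)
= (90.4 - 80.4) / (6 * 1.81)
= 10.0000 / 10.8600
= 0.9208

0.9208


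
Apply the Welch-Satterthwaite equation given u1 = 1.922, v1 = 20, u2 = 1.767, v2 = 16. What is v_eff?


uc = sqrt(u1^2 + u2^2) = sqrt(1.922^2 + 1.767^2) = 2.6108185
v_eff = uc^4 / (u1^4/v1 + u2^4/v2)
= 2.6108185^4 / (1.922^4/20 + 1.767^4/16)
= 46.462944 / 1.2916059
v_eff = 35.9730

35.9730


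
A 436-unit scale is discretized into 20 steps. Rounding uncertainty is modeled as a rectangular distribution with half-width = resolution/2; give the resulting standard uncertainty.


resolution = range / divisions
resolution = 436 / 20 = 21.8
u_res = resolution / (2*sqrt(3))
u_res = 21.8 / 3.4641016
u_res = 6.2931

6.2931


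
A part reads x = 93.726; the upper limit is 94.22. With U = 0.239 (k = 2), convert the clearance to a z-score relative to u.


u = U / k = 0.239 / 2 = 0.1195
margin = |USL - x| = |94.22 - 93.726| = 0.494
z = margin / u = 0.494 / 0.1195
z = 4.1339

4.1339


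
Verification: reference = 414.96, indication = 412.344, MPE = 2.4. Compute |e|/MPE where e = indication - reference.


e = indication - reference = 412.344 - 414.96 = -2.6160
|e| = 2.6160
ratio = |e| / MPE = 2.6160 / 2.4
ratio = 1.0900

1.0900


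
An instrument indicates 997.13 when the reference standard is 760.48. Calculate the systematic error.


Systematic error = measured - true
= 997.13 - 760.48
= 236.6500

236.6500


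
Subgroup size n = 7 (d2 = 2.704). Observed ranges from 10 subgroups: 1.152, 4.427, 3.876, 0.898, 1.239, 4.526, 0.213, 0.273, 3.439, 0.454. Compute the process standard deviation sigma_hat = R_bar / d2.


R_bar = (1.152 + 4.427 + 3.876 + 0.898 + 1.239 + 4.526 + 0.213 + 0.273 + 3.439 + 0.454) / 10
R_bar = 20.497 / 10 = 2.0497
sigma_hat = R_bar / d2 = 2.0497 / 2.704 = 0.7580

0.7580


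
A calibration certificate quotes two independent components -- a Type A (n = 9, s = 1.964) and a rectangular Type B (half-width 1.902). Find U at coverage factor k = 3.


u_A = s / sqrt(n) = 1.964 / sqrt(9) = 0.65466667
u_B = half_width / sqrt(3) = 1.902 / sqrt(3) = 1.0981202
uc = sqrt(u_A^2 + u_B^2) = sqrt(0.65466667^2 + 1.0981202^2) = 1.2784586
U = k * uc = 3 * 1.2784586
U = 3.8354

3.8354


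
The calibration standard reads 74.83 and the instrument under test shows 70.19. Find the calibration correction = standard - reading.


Correction = standard - reading
= 74.83 - 70.19
= 4.6400

4.6400


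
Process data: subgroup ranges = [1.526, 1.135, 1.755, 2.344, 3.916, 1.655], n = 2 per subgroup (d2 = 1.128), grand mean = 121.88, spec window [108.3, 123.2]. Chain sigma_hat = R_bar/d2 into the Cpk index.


R_bar = (1.526 + 1.135 + 1.755 + 2.344 + 3.916 + 1.655) / 6 = 2.0551667
sigma = R_bar / d2 = 2.0551667 / 1.128 = 1.8219563
Cp = (USL - LSL)/(6*sigma) = (123.2 - 108.3)/(6*1.8219563) = 1.3630
Cpu = (123.2 - 121.88)/(3*1.8219563) = 0.2415
Cpl = (121.88 - 108.3)/(3*1.8219563) = 2.4845
Cpk = min(Cpu, Cpl) = 0.2415

0.2415


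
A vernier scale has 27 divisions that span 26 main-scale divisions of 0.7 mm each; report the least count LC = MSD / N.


LC = MSD / n_div
= 0.7 / 27
= 0.0259

0.0259


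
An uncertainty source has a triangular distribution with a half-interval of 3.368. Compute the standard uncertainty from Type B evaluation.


u_B = half_width / sqrt(6)
u_B = 3.368 / 2.4494897
u_B = 1.3750

1.3750


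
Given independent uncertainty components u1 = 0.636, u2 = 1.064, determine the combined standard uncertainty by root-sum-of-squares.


uc = sqrt(0.636^2 + 1.064^2)
uc = sqrt(1.536592)
uc = 1.2396

1.2396


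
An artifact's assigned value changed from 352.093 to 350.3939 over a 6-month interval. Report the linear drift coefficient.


rate = (v2 - v1) / months
= (350.3939 - 352.093) / 6
= -1.6991 / 6
= -0.2832

-0.2832


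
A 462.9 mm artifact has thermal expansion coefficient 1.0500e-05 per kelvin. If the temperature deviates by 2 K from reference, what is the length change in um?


dL = L * alpha * dT
= 462.9 * 1.0500e-05 * 2
= 0.0097209 mm
dL_um = 0.0097209 * 1000 = 9.7209 um

9.7209


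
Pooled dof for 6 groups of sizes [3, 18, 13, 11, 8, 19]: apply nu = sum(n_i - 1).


nu = sum_i (n_i - 1)
nu = ((3 - 1) + (18 - 1) + (13 - 1) + (11 - 1) + (8 - 1) + (19 - 1))
nu = 2 + 17 + 12 + 10 + 7 + 18
nu = 66

66


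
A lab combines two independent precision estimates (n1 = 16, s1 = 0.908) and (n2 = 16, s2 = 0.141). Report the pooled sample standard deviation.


s_p = sqrt(((n1-1)*s1^2 + (n2-1)*s2^2) / (n1+n2-2))
numerator = (16-1)*0.908^2 + (16-1)*0.141^2 = 12.36696 + 0.298215 = 12.665175
denominator = 16 + 16 - 2 = 30
s_p^2 = 12.665175 / 30 = 0.4221725
s_p = sqrt(0.4221725) = 0.6497

0.6497


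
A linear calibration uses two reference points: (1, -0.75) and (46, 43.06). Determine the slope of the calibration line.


slope = (y2 - y1) / (x2 - x1)
= (43.06 - -0.75) / (46 - 1)
= 43.8100 / 45
= 0.9736

0.9736


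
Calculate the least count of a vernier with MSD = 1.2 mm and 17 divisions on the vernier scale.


LC = MSD / n_div
= 1.2 / 17
= 0.0706

0.0706


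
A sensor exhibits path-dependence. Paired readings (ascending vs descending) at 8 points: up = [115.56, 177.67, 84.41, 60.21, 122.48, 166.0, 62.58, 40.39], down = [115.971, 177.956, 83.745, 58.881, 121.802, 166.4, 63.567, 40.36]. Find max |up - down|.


|115.56 - 115.971| = 0.4110
|177.67 - 177.956| = 0.2860
|84.41 - 83.745| = 0.6650
|60.21 - 58.881| = 1.3290
|122.48 - 121.802| = 0.6780
|166.0 - 166.4| = 0.4000
|62.58 - 63.567| = 0.9870
|40.39 - 40.36| = 0.0300
hysteresis = max(diffs) = 1.3290

1.3290


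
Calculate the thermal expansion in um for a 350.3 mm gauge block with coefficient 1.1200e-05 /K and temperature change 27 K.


dL = L * alpha * dT
= 350.3 * 1.1200e-05 * 27
= 0.1059307 mm
dL_um = 0.1059307 * 1000 = 105.9307 um

105.9307


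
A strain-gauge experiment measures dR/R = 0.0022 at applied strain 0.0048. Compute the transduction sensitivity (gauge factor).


GF = (dR/R) / epsilon
= 0.0022 / 0.0048
= 0.4583

0.4583


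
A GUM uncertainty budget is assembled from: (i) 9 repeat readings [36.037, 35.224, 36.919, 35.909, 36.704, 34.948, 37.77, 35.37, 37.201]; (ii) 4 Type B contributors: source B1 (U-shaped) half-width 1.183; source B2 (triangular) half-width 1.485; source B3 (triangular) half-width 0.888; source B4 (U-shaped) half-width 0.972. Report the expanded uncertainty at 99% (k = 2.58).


mean = (36.037 + 35.224 + 36.919 + 35.909 + 36.704 + 34.948 + 37.77 + 35.37 + 37.201) / 9 = 36.23133333
s = sqrt(sum((x - mean)^2)/(n-1)) = 0.97142112
u_A = s / sqrt(n) = 0.97142112 / sqrt(9) = 0.32380704
u_B1 = 1.183 / sqrt(2) = 0.83650732
u_B2 = 1.485 / sqrt(6) = 0.60624871
u_B3 = 0.888 / sqrt(6) = 0.36252448
u_B4 = 0.972 / sqrt(2) = 0.68730779
uc = sqrt(0.32380704^2 + 0.83650732^2 + 0.60624871^2 + 0.36252448^2 + 0.68730779^2) = 1.3326474
U = k * uc = 2.58 * 1.3326474
U = 3.4382

3.4382


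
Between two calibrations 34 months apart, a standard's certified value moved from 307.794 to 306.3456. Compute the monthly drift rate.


rate = (v2 - v1) / months
= (306.3456 - 307.794) / 34
= -1.4484 / 34
= -0.0426

-0.0426


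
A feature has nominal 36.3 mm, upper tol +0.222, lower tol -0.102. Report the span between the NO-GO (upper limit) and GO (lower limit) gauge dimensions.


GO = nominal - lower_tol (smallest hole = maximum material condition)
GO = 36.3 - 0.102 = 36.198
NO-GO = nominal + upper_tol (largest hole = least material condition)
NO-GO = 36.3 + 0.222 = 36.522
spread = NO-GO - GO = 36.522 - 36.198 = 0.3240

0.3240


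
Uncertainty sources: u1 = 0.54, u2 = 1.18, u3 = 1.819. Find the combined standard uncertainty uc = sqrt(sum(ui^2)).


uc = sqrt(0.54^2 + 1.18^2 + 1.819^2)
uc = sqrt(4.992761)
uc = 2.2344

2.2344


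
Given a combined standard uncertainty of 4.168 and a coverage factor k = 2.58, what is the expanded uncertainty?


U = k * uc
U = 2.58 * 4.168
U = 10.7534

10.7534


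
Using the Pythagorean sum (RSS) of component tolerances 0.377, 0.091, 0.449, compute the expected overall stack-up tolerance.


RSS = sqrt(0.377^2 + 0.091^2 + 0.449^2)
= sqrt(0.352011)
= 0.5933

0.5933


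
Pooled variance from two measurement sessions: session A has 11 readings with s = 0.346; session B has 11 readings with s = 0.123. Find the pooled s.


s_p = sqrt(((n1-1)*s1^2 + (n2-1)*s2^2) / (n1+n2-2))
numerator = (11-1)*0.346^2 + (11-1)*0.123^2 = 1.19716 + 0.15129 = 1.34845
denominator = 11 + 11 - 2 = 20
s_p^2 = 1.34845 / 20 = 0.0674225
s_p = sqrt(0.0674225) = 0.2597

0.2597


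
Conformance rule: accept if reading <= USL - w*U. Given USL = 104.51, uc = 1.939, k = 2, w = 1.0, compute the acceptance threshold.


U = k * uc = 2 * 1.939 = 3.878
guard band g = w * U = 1.0 * 3.878 = 3.878
AL = USL - g = 104.51 - 3.878
AL = 100.6320

100.6320


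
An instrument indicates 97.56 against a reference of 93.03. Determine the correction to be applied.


Correction = standard - reading
= 93.03 - 97.56
= -4.5300

-4.5300


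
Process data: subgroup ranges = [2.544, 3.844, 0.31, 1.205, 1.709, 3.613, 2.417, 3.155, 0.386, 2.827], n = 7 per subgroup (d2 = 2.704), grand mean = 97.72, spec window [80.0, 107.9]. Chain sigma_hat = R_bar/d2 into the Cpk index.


R_bar = (2.544 + 3.844 + 0.31 + 1.205 + 1.709 + 3.613 + 2.417 + 3.155 + 0.386 + 2.827) / 10 = 2.201
sigma = R_bar / d2 = 2.201 / 2.704 = 0.81397929
Cp = (USL - LSL)/(6*sigma) = (107.9 - 80.0)/(6*0.81397929) = 5.7127
Cpu = (107.9 - 97.72)/(3*0.81397929) = 4.1688
Cpl = (97.72 - 80.0)/(3*0.81397929) = 7.2565
Cpk = min(Cpu, Cpl) = 4.1688

4.1688


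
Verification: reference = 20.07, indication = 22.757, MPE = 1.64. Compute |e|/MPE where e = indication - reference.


e = indication - reference = 22.757 - 20.07 = 2.6870
|e| = 2.6870
ratio = |e| / MPE = 2.6870 / 1.64
ratio = 1.6384

1.6384


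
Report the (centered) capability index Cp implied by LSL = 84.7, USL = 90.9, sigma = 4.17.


Cp = (USL - LSL) / (6 * sigma)
= (90.9 - 84.7) / (6 * 4.17)
= 6.2000 / 25.0200
= 0.2478

0.2478


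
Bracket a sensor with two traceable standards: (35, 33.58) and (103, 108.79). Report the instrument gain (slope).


slope = (y2 - y1) / (x2 - x1)
= (108.79 - 33.58) / (103 - 35)
= 75.2100 / 68
= 1.1060

1.1060


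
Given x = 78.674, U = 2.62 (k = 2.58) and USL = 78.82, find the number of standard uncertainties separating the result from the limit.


u = U / k = 2.62 / 2.58 = 1.0155039
margin = |USL - x| = |78.82 - 78.674| = 0.146
z = margin / u = 0.146 / 1.0155039
z = 0.1438

0.1438


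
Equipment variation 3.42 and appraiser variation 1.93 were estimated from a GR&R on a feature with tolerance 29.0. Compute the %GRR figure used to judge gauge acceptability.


GRR = sqrt(EV^2 + AV^2) = sqrt(3.42^2 + 1.93^2) = 3.9269963
%GRR = GRR / tol * 100 = 3.9269963 / 29.0 * 100
%GRR = 13.5414

13.5414


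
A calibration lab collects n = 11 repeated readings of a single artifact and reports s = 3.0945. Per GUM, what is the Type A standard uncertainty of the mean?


u_A = s / sqrt(n)
u_A = 3.0945 / sqrt(11)
u_A = 3.0945 / 3.3166248
u_A = 0.9330

0.9330


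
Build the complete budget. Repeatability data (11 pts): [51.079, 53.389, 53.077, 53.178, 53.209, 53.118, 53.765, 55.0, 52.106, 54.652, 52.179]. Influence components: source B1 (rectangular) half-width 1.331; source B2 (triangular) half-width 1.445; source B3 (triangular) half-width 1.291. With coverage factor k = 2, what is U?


mean = (51.079 + 53.389 + 53.077 + 53.178 + 53.209 + 53.118 + 53.765 + 55.0 + 52.106 + 54.652 + 52.179) / 11 = 53.15927273
s = sqrt(sum((x - mean)^2)/(n-1)) = 1.1155868
u_A = s / sqrt(n) = 1.1155868 / sqrt(11) = 0.33636208
u_B1 = 1.331 / sqrt(3) = 0.76845321
u_B2 = 1.445 / sqrt(6) = 0.58991878
u_B3 = 1.291 / sqrt(6) = 0.52704854
uc = sqrt(0.33636208^2 + 0.76845321^2 + 0.58991878^2 + 0.52704854^2) = 1.1530152
U = k * uc = 2 * 1.1530152
U = 2.3060

2.3060


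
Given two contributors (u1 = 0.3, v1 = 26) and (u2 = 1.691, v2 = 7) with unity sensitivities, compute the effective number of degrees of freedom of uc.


uc = sqrt(u1^2 + u2^2) = sqrt(0.3^2 + 1.691^2) = 1.7174053
v_eff = uc^4 / (u1^4/v1 + u2^4/v2)
= 1.7174053^4 / (0.3^4/26 + 1.691^4/7)
= 8.699438 / 1.1684018
v_eff = 7.4456

7.4456


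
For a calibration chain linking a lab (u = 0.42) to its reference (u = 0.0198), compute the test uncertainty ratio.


TUR = u_lab / u_ref
= 0.42 / 0.0198
= 21.2121

21.2121


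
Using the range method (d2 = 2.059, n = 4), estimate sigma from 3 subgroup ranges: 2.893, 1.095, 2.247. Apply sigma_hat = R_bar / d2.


R_bar = (2.893 + 1.095 + 2.247) / 3
R_bar = 6.235 / 3 = 2.0783333
sigma_hat = R_bar / d2 = 2.0783333 / 2.059 = 1.0094

1.0094


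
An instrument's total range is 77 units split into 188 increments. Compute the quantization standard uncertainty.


resolution = range / divisions
resolution = 77 / 188 = 0.40957447
u_res = resolution / (2*sqrt(3))
u_res = 0.40957447 / 3.4641016
u_res = 0.1182

0.1182


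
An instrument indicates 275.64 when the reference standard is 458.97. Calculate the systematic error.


Systematic error = measured - true
= 275.64 - 458.97
= -183.3300

-183.3300


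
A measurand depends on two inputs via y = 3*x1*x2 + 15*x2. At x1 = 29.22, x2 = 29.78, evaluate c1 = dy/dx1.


y = 3*x1*x2 + 15*x2
dy/dx1 = 3*x2
Evaluate at x2 = 29.78: c1 = 3 * 29.78
c1 = 89.3400

89.3400


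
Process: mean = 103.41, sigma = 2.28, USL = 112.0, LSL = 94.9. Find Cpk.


Cpu = (USL - mean) / (3*sigma) = (112.0 - 103.41) / (3*2.28) = 1.2558
Cpl = (mean - LSL) / (3*sigma) = (103.41 - 94.9) / (3*2.28) = 1.2442
Cpk = min(Cpu, Cpl) = 1.2442

1.2442


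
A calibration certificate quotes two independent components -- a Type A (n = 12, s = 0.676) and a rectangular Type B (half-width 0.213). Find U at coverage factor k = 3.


u_A = s / sqrt(n) = 0.676 / sqrt(12) = 0.19514439
u_B = half_width / sqrt(3) = 0.213 / sqrt(3) = 0.12297561
uc = sqrt(u_A^2 + u_B^2) = sqrt(0.19514439^2 + 0.12297561^2) = 0.23066065
U = k * uc = 3 * 0.23066065
U = 0.6920

0.6920


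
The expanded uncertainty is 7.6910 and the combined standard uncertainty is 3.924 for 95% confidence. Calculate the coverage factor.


k = U / uc
k = 7.6910 / 3.924
k = 1.96

1.96


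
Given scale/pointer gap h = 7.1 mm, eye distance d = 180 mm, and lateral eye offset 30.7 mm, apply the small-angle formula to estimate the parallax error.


error = h * offset / d
= 7.1 * 30.7 / 180
= 1.2109

1.2109


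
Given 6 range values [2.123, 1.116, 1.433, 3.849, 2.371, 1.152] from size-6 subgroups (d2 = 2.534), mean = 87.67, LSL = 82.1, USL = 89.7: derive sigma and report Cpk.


R_bar = (2.123 + 1.116 + 1.433 + 3.849 + 2.371 + 1.152) / 6 = 2.0073333
sigma = R_bar / d2 = 2.0073333 / 2.534 = 0.79215994
Cp = (USL - LSL)/(6*sigma) = (89.7 - 82.1)/(6*0.79215994) = 1.5990
Cpu = (89.7 - 87.67)/(3*0.79215994) = 0.8542
Cpl = (87.67 - 82.1)/(3*0.79215994) = 2.3438
Cpk = min(Cpu, Cpl) = 0.8542

0.8542


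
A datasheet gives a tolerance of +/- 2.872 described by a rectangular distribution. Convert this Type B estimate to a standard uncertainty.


u_B = half_width / sqrt(3)
u_B = 2.872 / 1.7320508
u_B = 1.6581

1.6581


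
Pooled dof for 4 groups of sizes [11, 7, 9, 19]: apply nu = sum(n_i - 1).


nu = sum_i (n_i - 1)
nu = ((11 - 1) + (7 - 1) + (9 - 1) + (19 - 1))
nu = 10 + 6 + 8 + 18
nu = 42

42


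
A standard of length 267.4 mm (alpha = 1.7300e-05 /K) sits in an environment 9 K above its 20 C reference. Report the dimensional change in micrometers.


dL = L * alpha * dT
= 267.4 * 1.7300e-05 * 9
= 0.0416342 mm
dL_um = 0.0416342 * 1000 = 41.6342 um

41.6342


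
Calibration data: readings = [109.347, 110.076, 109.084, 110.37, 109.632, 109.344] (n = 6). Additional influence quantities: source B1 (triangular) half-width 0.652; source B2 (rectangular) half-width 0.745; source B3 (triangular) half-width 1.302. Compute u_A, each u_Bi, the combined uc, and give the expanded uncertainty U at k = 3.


mean = (109.347 + 110.076 + 109.084 + 110.37 + 109.632 + 109.344) / 6 = 109.6421667
s = sqrt(sum((x - mean)^2)/(n-1)) = 0.4910464
u_A = s / sqrt(n) = 0.4910464 / sqrt(6) = 0.20046885
u_B1 = 0.652 / sqrt(6) = 0.26617789
u_B2 = 0.745 / sqrt(3) = 0.43012595
u_B3 = 1.302 / sqrt(6) = 0.53153927
uc = sqrt(0.20046885^2 + 0.26617789^2 + 0.43012595^2 + 0.53153927^2) = 0.76064496
U = k * uc = 3 * 0.76064496
U = 2.2819

2.2819


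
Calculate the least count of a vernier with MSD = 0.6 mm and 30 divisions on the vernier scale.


LC = MSD / n_div
= 0.6 / 30
= 0.0200

0.0200


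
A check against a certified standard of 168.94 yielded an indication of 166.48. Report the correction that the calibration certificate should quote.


Correction = standard - reading
= 168.94 - 166.48
= 2.4600

2.4600


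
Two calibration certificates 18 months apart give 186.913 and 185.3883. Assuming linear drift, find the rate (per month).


rate = (v2 - v1) / months
= (185.3883 - 186.913) / 18
= -1.5247 / 18
= -0.0847

-0.0847


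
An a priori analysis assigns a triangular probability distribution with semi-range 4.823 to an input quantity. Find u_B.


u_B = half_width / sqrt(6)
u_B = 4.823 / 2.4494897
u_B = 1.9690

1.9690


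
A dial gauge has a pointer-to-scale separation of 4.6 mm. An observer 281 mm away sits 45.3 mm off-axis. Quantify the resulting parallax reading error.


error = h * offset / d
= 4.6 * 45.3 / 281
= 0.7416

0.7416


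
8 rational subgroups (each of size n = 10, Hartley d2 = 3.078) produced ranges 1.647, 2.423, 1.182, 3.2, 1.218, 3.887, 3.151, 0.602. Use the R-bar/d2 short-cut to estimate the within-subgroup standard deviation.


R_bar = (1.647 + 2.423 + 1.182 + 3.2 + 1.218 + 3.887 + 3.151 + 0.602) / 8
R_bar = 17.31 / 8 = 2.16375
sigma_hat = R_bar / d2 = 2.16375 / 3.078 = 0.7030

0.7030


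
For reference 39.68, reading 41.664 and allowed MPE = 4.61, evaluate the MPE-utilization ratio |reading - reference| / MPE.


e = indication - reference = 41.664 - 39.68 = 1.9840
|e| = 1.9840
ratio = |e| / MPE = 1.9840 / 4.61
ratio = 0.4304

0.4304


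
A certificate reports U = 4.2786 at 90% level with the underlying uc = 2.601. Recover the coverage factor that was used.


k = U / uc
k = 4.2786 / 2.601
k = 1.645

1.645


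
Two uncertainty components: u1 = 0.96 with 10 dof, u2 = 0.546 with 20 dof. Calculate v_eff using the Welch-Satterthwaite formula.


uc = sqrt(u1^2 + u2^2) = sqrt(0.96^2 + 0.546^2) = 1.1044075
v_eff = uc^4 / (u1^4/v1 + u2^4/v2)
= 1.1044075^4 / (0.96^4/10 + 0.546^4/20)
= 1.4877069 / 0.089378313
v_eff = 16.6451

16.6451


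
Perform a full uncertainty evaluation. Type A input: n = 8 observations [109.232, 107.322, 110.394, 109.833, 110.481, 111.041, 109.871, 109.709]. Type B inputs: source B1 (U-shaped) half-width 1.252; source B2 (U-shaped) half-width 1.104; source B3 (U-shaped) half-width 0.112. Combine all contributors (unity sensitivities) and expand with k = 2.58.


mean = (109.232 + 107.322 + 110.394 + 109.833 + 110.481 + 111.041 + 109.871 + 109.709) / 8 = 109.735375
s = sqrt(sum((x - mean)^2)/(n-1)) = 1.1212739
u_A = s / sqrt(n) = 1.1212739 / sqrt(8) = 0.39643019
u_B1 = 1.252 / sqrt(2) = 0.88529769
u_B2 = 1.104 / sqrt(2) = 0.78064589
u_B3 = 0.112 / sqrt(2) = 0.079195959
uc = sqrt(0.39643019^2 + 0.88529769^2 + 0.78064589^2 + 0.079195959^2) = 1.2476333
U = k * uc = 2.58 * 1.2476333
U = 3.2189

3.2189
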